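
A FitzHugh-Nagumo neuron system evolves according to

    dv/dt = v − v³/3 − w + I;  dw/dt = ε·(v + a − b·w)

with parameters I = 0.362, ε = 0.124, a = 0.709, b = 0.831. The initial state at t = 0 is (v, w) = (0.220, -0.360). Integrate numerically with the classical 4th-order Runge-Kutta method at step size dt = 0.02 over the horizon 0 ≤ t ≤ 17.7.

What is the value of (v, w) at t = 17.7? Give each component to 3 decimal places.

t=0.000: state=(0.220, -0.360)
step 1 (dt=0.02): k1=(0.938, 0.152), k2=(0.946, 0.153), k3=(0.946, 0.153), k4=(0.953, 0.154); state += dt/6·(k1+2k2+2k3+k4)
t=0.020: state=(0.239, -0.357)
t=0.040: state=(0.258, -0.354)
t=0.060: state=(0.278, -0.351)
continuing one RK4 step at a time; state shown every 50 steps (Δt=1):
t=1.000: state=(1.376, -0.147)
t=2.000: state=(1.814, 0.149)
t=3.000: state=(1.752, 0.429)
t=4.000: state=(1.633, 0.670)
t=5.000: state=(1.501, 0.873)
t=6.000: state=(1.357, 1.039)
t=7.000: state=(1.191, 1.171)
t=8.000: state=(0.984, 1.269)
t=9.000: state=(0.683, 1.327)
t=10.000: state=(0.103, 1.331)
t=11.000: state=(-1.197, 1.226)
t=12.000: state=(-1.942, 0.989)
t=13.000: state=(-1.926, 0.746)
t=14.000: state=(-1.847, 0.534)
t=15.000: state=(-1.766, 0.353)
t=16.000: state=(-1.687, 0.198)
t=17.000: state=(-1.611, 0.068)
t=17.700: state=(-1.558, -0.010)

(v, w) = (-1.558, -0.010)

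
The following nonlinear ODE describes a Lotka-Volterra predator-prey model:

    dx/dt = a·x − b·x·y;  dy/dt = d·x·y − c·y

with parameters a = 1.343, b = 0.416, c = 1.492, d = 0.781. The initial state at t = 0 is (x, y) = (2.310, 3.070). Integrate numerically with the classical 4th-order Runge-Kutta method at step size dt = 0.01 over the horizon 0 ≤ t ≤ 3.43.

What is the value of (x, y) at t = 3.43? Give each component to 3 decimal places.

(x, y) = (1.876, 2.592)

t=0.000: state=(2.310, 3.070)
step 1 (dt=0.01): k1=(0.152, 0.958), k2=(0.148, 0.962), k3=(0.148, 0.961), k4=(0.143, 0.965); state += dt/6·(k1+2k2+2k3+k4)
t=0.010: state=(2.311, 3.080)
t=0.020: state=(2.313, 3.089)
t=0.030: state=(2.314, 3.099)
continuing one RK4 step at a time; state shown every 20 steps (Δt=0.2):
t=0.200: state=(2.321, 3.272)
t=0.400: state=(2.293, 3.483)
t=0.600: state=(2.226, 3.680)
t=0.800: state=(2.129, 3.838)
t=1.000: state=(2.014, 3.936)
t=1.200: state=(1.896, 3.964)
t=1.400: state=(1.786, 3.921)
t=1.600: state=(1.693, 3.816)
t=1.800: state=(1.621, 3.667)
t=2.000: state=(1.575, 3.491)
t=2.200: state=(1.552, 3.306)
t=2.400: state=(1.554, 3.126)
t=2.600: state=(1.578, 2.961)
t=2.800: state=(1.624, 2.821)
t=3.000: state=(1.688, 2.710)
t=3.200: state=(1.768, 2.634)
t=3.400: state=(1.861, 2.594)
t=3.430: state=(1.876, 2.592)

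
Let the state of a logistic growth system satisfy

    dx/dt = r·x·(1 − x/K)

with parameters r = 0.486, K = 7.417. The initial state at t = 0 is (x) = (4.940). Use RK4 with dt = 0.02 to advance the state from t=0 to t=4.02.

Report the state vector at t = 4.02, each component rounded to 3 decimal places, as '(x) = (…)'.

t=0.000: state=(4.940)
step 1 (dt=0.02): k1=(0.802), k2=(0.800), k3=(0.800), k4=(0.799); state += dt/6·(k1+2k2+2k3+k4)
t=0.020: state=(4.956)
t=0.040: state=(4.972)
t=0.060: state=(4.988)
continuing one RK4 step at a time; state shown every 10 steps (Δt=0.2):
t=0.200: state=(5.098)
t=0.400: state=(5.250)
t=0.600: state=(5.396)
t=0.800: state=(5.536)
t=1.000: state=(5.669)
t=1.200: state=(5.795)
t=1.400: state=(5.915)
t=1.600: state=(6.028)
t=1.800: state=(6.134)
t=2.000: state=(6.234)
t=2.200: state=(6.328)
t=2.400: state=(6.415)
t=2.600: state=(6.496)
t=2.800: state=(6.572)
t=3.000: state=(6.642)
t=3.200: state=(6.707)
t=3.400: state=(6.767)
t=3.600: state=(6.822)
t=3.800: state=(6.873)
t=4.000: state=(6.920)
t=4.020: state=(6.925)

(x) = (6.925)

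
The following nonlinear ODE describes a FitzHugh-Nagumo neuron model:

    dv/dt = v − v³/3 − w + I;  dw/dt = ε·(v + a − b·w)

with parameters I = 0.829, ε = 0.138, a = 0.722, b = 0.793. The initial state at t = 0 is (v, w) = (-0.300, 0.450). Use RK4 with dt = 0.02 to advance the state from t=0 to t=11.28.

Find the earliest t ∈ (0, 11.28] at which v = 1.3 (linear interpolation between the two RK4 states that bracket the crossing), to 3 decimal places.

t = 3.571

t=0.000: state=(-0.300, 0.450)
step 1 (dt=0.02): k1=(0.088, 0.009), k2=(0.089, 0.009), k3=(0.089, 0.009), k4=(0.089, 0.009); state += dt/6·(k1+2k2+2k3+k4)
t=0.020: state=(-0.298, 0.450)
t=0.040: state=(-0.296, 0.450)
t=0.060: state=(-0.295, 0.451)
continuing one RK4 step at a time; state shown every 25 steps (Δt=0.5):
t=0.500: state=(-0.246, 0.456)
t=1.000: state=(-0.164, 0.466)
t=1.500: state=(-0.039, 0.483)
t=2.000: state=(0.153, 0.509)
t=2.500: state=(0.442, 0.550)
t=3.000: state=(0.837, 0.612)
t=3.500: state=(1.250, 0.698)
t=3.560: state=(1.293, 0.710)
next step: t=3.580: state=(1.306, 0.714) — v has crossed 1.3
linear interpolation between t=3.560 (1.29254) and t=3.580 (1.30624) → t≈3.571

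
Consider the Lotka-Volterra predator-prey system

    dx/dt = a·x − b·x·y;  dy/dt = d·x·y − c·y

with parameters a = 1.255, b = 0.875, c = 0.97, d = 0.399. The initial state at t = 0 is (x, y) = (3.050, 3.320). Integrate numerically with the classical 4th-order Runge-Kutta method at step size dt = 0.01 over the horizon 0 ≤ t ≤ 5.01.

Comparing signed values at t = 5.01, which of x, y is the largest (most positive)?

t=0.000: state=(3.050, 3.320)
step 1 (dt=0.01): k1=(-5.032, 0.820), k2=(-5.002, 0.788), k3=(-5.002, 0.788), k4=(-4.971, 0.755); state += dt/6·(k1+2k2+2k3+k4)
t=0.010: state=(3.000, 3.328)
t=0.020: state=(2.951, 3.335)
t=0.030: state=(2.902, 3.342)
continuing one RK4 step at a time; state shown every 20 steps (Δt=0.2):
t=0.200: state=(2.177, 3.363)
t=0.400: state=(1.571, 3.211)
t=0.600: state=(1.177, 2.948)
t=0.800: state=(0.927, 2.639)
t=1.000: state=(0.772, 2.325)
t=1.200: state=(0.678, 2.028)
t=1.400: state=(0.626, 1.759)
t=1.600: state=(0.604, 1.522)
t=1.800: state=(0.606, 1.315)
t=2.000: state=(0.629, 1.138)
t=2.200: state=(0.671, 0.987)
t=2.400: state=(0.735, 0.860)
t=2.600: state=(0.820, 0.753)
t=2.800: state=(0.931, 0.665)
t=3.000: state=(1.072, 0.593)
t=3.200: state=(1.249, 0.536)
t=3.400: state=(1.467, 0.492)
t=3.600: state=(1.736, 0.460)
t=3.800: state=(2.062, 0.441)
t=4.000: state=(2.455, 0.435)
t=4.200: state=(2.923, 0.443)
t=4.400: state=(3.469, 0.471)
t=4.600: state=(4.089, 0.524)
t=4.800: state=(4.760, 0.615)
t=5.000: state=(5.430, 0.761)
t=5.010: state=(5.461, 0.770)
compare at T: x=5.461, y=0.770

largest component: x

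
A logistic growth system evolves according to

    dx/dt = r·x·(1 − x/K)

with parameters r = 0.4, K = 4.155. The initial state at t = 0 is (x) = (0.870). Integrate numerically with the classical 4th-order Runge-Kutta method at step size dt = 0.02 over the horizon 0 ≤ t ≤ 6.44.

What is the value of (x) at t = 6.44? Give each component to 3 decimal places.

t=0.000: state=(0.870)
step 1 (dt=0.02): k1=(0.275), k2=(0.276), k3=(0.276), k4=(0.276); state += dt/6·(k1+2k2+2k3+k4)
t=0.020: state=(0.876)
t=0.040: state=(0.881)
t=0.060: state=(0.887)
continuing one RK4 step at a time; state shown every 25 steps (Δt=0.5):
t=0.500: state=(1.016)
t=1.000: state=(1.177)
t=1.500: state=(1.352)
t=2.000: state=(1.541)
t=2.500: state=(1.739)
t=3.000: state=(1.944)
t=3.500: state=(2.152)
t=4.000: state=(2.358)
t=4.500: state=(2.558)
t=5.000: state=(2.750)
t=5.500: state=(2.929)
t=6.000: state=(3.095)
t=6.440: state=(3.228)

(x) = (3.228)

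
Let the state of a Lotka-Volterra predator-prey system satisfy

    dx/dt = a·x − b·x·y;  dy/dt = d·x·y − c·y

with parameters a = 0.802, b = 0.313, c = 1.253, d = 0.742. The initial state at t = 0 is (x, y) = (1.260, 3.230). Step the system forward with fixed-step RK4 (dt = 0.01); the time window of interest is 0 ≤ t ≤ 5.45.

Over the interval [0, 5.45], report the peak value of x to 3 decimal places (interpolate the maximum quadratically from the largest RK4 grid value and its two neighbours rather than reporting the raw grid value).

t=0.000: state=(1.260, 3.230)
step 1 (dt=0.01): k1=(-0.263, -1.027), k2=(-0.261, -1.029), k3=(-0.261, -1.029), k4=(-0.259, -1.030); state += dt/6·(k1+2k2+2k3+k4)
t=0.010: state=(1.257, 3.220)
t=0.020: state=(1.255, 3.209)
t=0.030: state=(1.252, 3.199)
continuing one RK4 step at a time; state shown every 20 steps (Δt=0.2):
t=0.200: state=(1.216, 3.020)
t=0.400: state=(1.190, 2.810)
t=0.600: state=(1.179, 2.607)
t=0.800: state=(1.183, 2.417)
t=1.000: state=(1.200, 2.245)
t=1.200: state=(1.230, 2.092)
t=1.400: state=(1.272, 1.960)
t=1.600: state=(1.326, 1.850)
t=1.800: state=(1.390, 1.761)
t=2.000: state=(1.465, 1.694)
t=2.200: state=(1.549, 1.649)
t=2.400: state=(1.642, 1.626)
t=2.600: state=(1.741, 1.627)
t=2.800: state=(1.845, 1.652)
t=3.000: state=(1.950, 1.704)
t=3.200: state=(2.053, 1.785)
t=3.400: state=(2.148, 1.898)
t=3.600: state=(2.229, 2.045)
t=3.800: state=(2.290, 2.226)
t=4.000: state=(2.324, 2.441)
t=4.200: state=(2.324, 2.683)
t=4.400: state=(2.288, 2.942)
t=4.600: state=(2.216, 3.200)
t=4.800: state=(2.113, 3.435)
t=5.000: state=(1.988, 3.626)
t=5.200: state=(1.852, 3.753)
t=5.400: state=(1.716, 3.806)
t=5.450: state=(1.683, 3.807)
largest grid value and its neighbours: x(4.090)=2.32805, x(4.100)=2.32811, x(4.110)=2.32809
parabola through these three points peaks at t≈4.102 with x≈2.32811

max x = 2.328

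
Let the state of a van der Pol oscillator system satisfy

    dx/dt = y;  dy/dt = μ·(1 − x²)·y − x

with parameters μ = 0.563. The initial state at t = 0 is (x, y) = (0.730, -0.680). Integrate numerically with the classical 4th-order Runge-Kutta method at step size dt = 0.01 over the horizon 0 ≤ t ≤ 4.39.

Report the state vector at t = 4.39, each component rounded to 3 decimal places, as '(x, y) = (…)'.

t=0.000: state=(0.730, -0.680)
step 1 (dt=0.01): k1=(-0.680, -0.909), k2=(-0.685, -0.909), k3=(-0.685, -0.909), k4=(-0.689, -0.908); state += dt/6·(k1+2k2+2k3+k4)
t=0.010: state=(0.723, -0.689)
t=0.020: state=(0.716, -0.698)
t=0.030: state=(0.709, -0.707)
continuing one RK4 step at a time; state shown every 20 steps (Δt=0.2):
t=0.200: state=(0.576, -0.861)
t=0.400: state=(0.386, -1.040)
t=0.600: state=(0.161, -1.212)
t=0.800: state=(-0.097, -1.363)
t=1.000: state=(-0.381, -1.465)
t=1.200: state=(-0.677, -1.478)
t=1.400: state=(-0.964, -1.365)
t=1.600: state=(-1.214, -1.119)
t=1.800: state=(-1.405, -0.779)
t=2.000: state=(-1.524, -0.408)
t=2.200: state=(-1.570, -0.061)
t=2.400: state=(-1.552, 0.237)
t=2.600: state=(-1.478, 0.487)
t=2.800: state=(-1.359, 0.704)
t=3.000: state=(-1.198, 0.902)
t=3.200: state=(-0.998, 1.099)
t=3.400: state=(-0.758, 1.306)
t=3.600: state=(-0.475, 1.528)
t=3.800: state=(-0.146, 1.756)
t=4.000: state=(0.226, 1.955)
t=4.200: state=(0.629, 2.053)
t=4.390: state=(1.014, 1.964)

(x, y) = (1.014, 1.964)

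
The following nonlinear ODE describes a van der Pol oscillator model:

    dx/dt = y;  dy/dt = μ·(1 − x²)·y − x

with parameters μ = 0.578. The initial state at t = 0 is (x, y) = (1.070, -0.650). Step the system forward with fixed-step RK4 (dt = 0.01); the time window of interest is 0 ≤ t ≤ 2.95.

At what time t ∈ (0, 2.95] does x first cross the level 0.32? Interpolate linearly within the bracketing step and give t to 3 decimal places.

t = 0.735

t=0.000: state=(1.070, -0.650)
step 1 (dt=0.01): k1=(-0.650, -1.016), k2=(-0.655, -1.015), k3=(-0.655, -1.015), k4=(-0.660, -1.013); state += dt/6·(k1+2k2+2k3+k4)
t=0.010: state=(1.063, -0.660)
t=0.020: state=(1.057, -0.670)
t=0.030: state=(1.050, -0.680)
continuing one RK4 step at a time; state shown every 10 steps (Δt=0.1):
t=0.100: state=(1.000, -0.751)
t=0.200: state=(0.920, -0.850)
t=0.300: state=(0.830, -0.950)
t=0.400: state=(0.730, -1.051)
t=0.500: state=(0.620, -1.153)
t=0.600: state=(0.499, -1.257)
t=0.700: state=(0.368, -1.362)
t=0.730: state=(0.327, -1.393)
next step: t=0.740: state=(0.313, -1.403) — x has crossed 0.32
linear interpolation between t=0.730 (0.32697) and t=0.740 (0.31298) → t≈0.735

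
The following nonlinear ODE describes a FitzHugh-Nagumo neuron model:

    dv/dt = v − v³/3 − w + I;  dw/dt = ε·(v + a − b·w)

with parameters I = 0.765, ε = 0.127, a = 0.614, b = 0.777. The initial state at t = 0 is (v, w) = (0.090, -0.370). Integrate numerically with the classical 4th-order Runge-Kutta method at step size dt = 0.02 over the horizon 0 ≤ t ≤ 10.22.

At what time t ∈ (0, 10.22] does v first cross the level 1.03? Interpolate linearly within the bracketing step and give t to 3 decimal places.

t=0.000: state=(0.090, -0.370)
step 1 (dt=0.02): k1=(1.225, 0.126), k2=(1.236, 0.127), k3=(1.236, 0.127), k4=(1.247, 0.129); state += dt/6·(k1+2k2+2k3+k4)
t=0.020: state=(0.115, -0.367)
t=0.040: state=(0.140, -0.365)
t=0.060: state=(0.165, -0.362)
continuing one RK4 step at a time; state shown every 25 steps (Δt=0.5):
t=0.500: state=(0.834, -0.287)
t=0.600: state=(1.004, -0.264)
next step: t=0.620: state=(1.038, -0.260) — v has crossed 1.03
linear interpolation between t=0.600 (1.00434) and t=0.620 (1.03820) → t≈0.615

t = 0.615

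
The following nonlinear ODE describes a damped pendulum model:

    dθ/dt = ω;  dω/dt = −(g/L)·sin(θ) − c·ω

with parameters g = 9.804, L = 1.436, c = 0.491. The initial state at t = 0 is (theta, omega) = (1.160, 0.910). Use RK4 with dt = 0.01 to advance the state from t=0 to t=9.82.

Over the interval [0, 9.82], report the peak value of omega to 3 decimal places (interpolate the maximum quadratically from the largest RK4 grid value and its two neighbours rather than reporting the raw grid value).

max omega = 1.911

t=0.000: state=(1.160, 0.910)
step 1 (dt=0.01): k1=(0.910, -6.706), k2=(0.876, -6.702), k3=(0.876, -6.702), k4=(0.843, -6.697); state += dt/6·(k1+2k2+2k3+k4)
t=0.010: state=(1.169, 0.843)
t=0.020: state=(1.177, 0.776)
t=0.030: state=(1.184, 0.709)
continuing one RK4 step at a time; state shown every 50 steps (Δt=0.5):
t=0.500: state=(0.838, -1.988)
t=1.000: state=(-0.367, -2.167)
t=1.500: state=(-0.862, 0.304)
t=2.000: state=(-0.216, 1.900)
t=2.500: state=(0.556, 0.801)
t=3.000: state=(0.463, -1.046)
t=3.500: state=(-0.193, -1.196)
t=4.000: state=(-0.459, 0.217)
t=4.500: state=(-0.080, 1.050)
t=5.000: state=(0.319, 0.348)
t=5.500: state=(0.219, -0.649)
t=6.000: state=(-0.143, -0.591)
t=6.500: state=(-0.240, 0.223)
t=7.000: state=(-0.004, 0.571)
t=7.500: state=(0.186, 0.098)
t=8.000: state=(0.092, -0.400)
t=8.500: state=(-0.102, -0.267)
t=9.000: state=(-0.120, 0.186)
t=9.500: state=(0.023, 0.297)
t=9.820: state=(0.094, 0.125)
largest grid value and its neighbours: omega(2.030)=1.91018, omega(2.040)=1.91097, omega(2.050)=1.91047
parabola through these three points peaks at t≈2.041 with omega≈1.91098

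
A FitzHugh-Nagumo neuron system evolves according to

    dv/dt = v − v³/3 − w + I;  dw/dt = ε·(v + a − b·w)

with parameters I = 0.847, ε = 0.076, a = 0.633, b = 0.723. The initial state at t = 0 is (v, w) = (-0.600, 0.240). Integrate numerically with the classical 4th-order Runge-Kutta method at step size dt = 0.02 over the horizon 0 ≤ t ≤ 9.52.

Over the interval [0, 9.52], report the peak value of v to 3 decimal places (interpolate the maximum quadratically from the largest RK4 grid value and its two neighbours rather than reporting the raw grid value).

t=0.000: state=(-0.600, 0.240)
step 1 (dt=0.02): k1=(0.079, -0.011), k2=(0.080, -0.011), k3=(0.080, -0.011), k4=(0.080, -0.011); state += dt/6·(k1+2k2+2k3+k4)
t=0.020: state=(-0.598, 0.240)
t=0.040: state=(-0.597, 0.240)
t=0.060: state=(-0.595, 0.239)
continuing one RK4 step at a time; state shown every 25 steps (Δt=0.5):
t=0.500: state=(-0.552, 0.236)
t=1.000: state=(-0.482, 0.233)
t=1.500: state=(-0.378, 0.235)
t=2.000: state=(-0.220, 0.241)
t=2.500: state=(0.027, 0.254)
t=3.000: state=(0.420, 0.279)
t=3.500: state=(0.975, 0.321)
t=4.000: state=(1.506, 0.383)
t=4.500: state=(1.778, 0.459)
t=5.000: state=(1.851, 0.538)
t=5.500: state=(1.851, 0.617)
t=6.000: state=(1.828, 0.693)
t=6.500: state=(1.799, 0.766)
t=7.000: state=(1.768, 0.836)
t=7.500: state=(1.736, 0.902)
t=8.000: state=(1.704, 0.966)
t=8.500: state=(1.672, 1.027)
t=9.000: state=(1.639, 1.085)
t=9.500: state=(1.605, 1.140)
t=9.520: state=(1.604, 1.142)
largest grid value and its neighbours: v(5.200)=1.85581, v(5.220)=1.85582, v(5.240)=1.85578
parabola through these three points peaks at t≈5.215 with v≈1.85583

max v = 1.856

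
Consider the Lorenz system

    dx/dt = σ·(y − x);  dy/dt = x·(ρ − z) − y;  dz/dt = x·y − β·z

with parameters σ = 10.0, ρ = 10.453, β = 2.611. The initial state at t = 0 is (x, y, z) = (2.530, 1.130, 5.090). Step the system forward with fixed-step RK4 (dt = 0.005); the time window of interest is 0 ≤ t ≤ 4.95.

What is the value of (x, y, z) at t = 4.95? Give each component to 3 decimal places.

(x, y, z) = (4.942, 4.778, 9.753)

t=0.000: state=(2.530, 1.130, 5.090)
step 1 (dt=0.005): k1=(-14.000, 12.438, -10.431), k2=(-13.339, 12.285, -10.325), k3=(-13.359, 12.293, -10.325), k4=(-12.717, 12.146, -10.220); state += dt/6·(k1+2k2+2k3+k4)
t=0.005: state=(2.463, 1.191, 5.038)
t=0.010: state=(2.403, 1.252, 4.988)
t=0.015: state=(2.348, 1.310, 4.938)
continuing one RK4 step at a time; state shown every 40 steps (Δt=0.2):
t=0.200: state=(2.576, 3.401, 3.833)
t=0.400: state=(5.210, 6.918, 5.529)
t=0.600: state=(7.652, 7.651, 11.792)
t=0.800: state=(5.081, 3.344, 12.445)
t=1.000: state=(2.911, 2.513, 8.915)
t=1.200: state=(3.075, 3.555, 6.617)
t=1.400: state=(4.646, 5.672, 6.746)
t=1.600: state=(6.431, 6.873, 9.889)
t=1.800: state=(5.741, 4.803, 11.667)
t=2.000: state=(4.055, 3.526, 9.851)
t=2.200: state=(3.790, 4.011, 8.017)
t=2.400: state=(4.709, 5.331, 7.864)
t=2.600: state=(5.784, 6.077, 9.569)
t=2.800: state=(5.545, 5.077, 10.757)
t=3.000: state=(4.551, 4.172, 9.884)
t=3.200: state=(4.277, 4.378, 8.695)
t=3.400: state=(4.808, 5.177, 8.543)
t=3.600: state=(5.433, 5.604, 9.499)
t=3.800: state=(5.329, 5.085, 10.201)
t=4.000: state=(4.765, 4.529, 9.761)
t=4.200: state=(4.569, 4.617, 9.041)
t=4.400: state=(4.873, 5.088, 8.932)
t=4.600: state=(5.234, 5.332, 9.474)
t=4.800: state=(5.185, 5.052, 9.880)
t=4.950: state=(4.942, 4.778, 9.753)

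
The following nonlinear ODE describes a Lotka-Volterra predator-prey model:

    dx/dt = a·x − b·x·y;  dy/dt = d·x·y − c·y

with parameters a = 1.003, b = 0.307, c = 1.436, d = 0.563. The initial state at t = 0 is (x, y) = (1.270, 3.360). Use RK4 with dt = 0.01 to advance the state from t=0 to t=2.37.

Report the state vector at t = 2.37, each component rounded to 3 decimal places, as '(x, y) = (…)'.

(x, y) = (3.474, 1.599)

t=0.000: state=(1.270, 3.360)
step 1 (dt=0.01): k1=(-0.036, -2.423), k2=(-0.031, -2.414), k3=(-0.032, -2.414), k4=(-0.027, -2.406); state += dt/6·(k1+2k2+2k3+k4)
t=0.010: state=(1.270, 3.336)
t=0.020: state=(1.269, 3.312)
t=0.030: state=(1.269, 3.288)
continuing one RK4 step at a time; state shown every 10 steps (Δt=0.1):
t=0.100: state=(1.271, 3.126)
t=0.200: state=(1.281, 2.910)
t=0.300: state=(1.299, 2.710)
t=0.400: state=(1.325, 2.528)
t=0.500: state=(1.359, 2.361)
t=0.600: state=(1.401, 2.210)
t=0.700: state=(1.450, 2.075)
t=0.800: state=(1.507, 1.953)
t=0.900: state=(1.572, 1.845)
t=1.000: state=(1.644, 1.749)
t=1.100: state=(1.725, 1.666)
t=1.200: state=(1.814, 1.594)
t=1.300: state=(1.911, 1.534)
t=1.400: state=(2.017, 1.484)
t=1.500: state=(2.132, 1.445)
t=1.600: state=(2.256, 1.416)
t=1.700: state=(2.389, 1.398)
t=1.800: state=(2.530, 1.390)
t=1.900: state=(2.680, 1.395)
t=2.000: state=(2.838, 1.411)
t=2.100: state=(3.003, 1.441)
t=2.200: state=(3.174, 1.485)
t=2.300: state=(3.350, 1.546)
t=2.370: state=(3.474, 1.599)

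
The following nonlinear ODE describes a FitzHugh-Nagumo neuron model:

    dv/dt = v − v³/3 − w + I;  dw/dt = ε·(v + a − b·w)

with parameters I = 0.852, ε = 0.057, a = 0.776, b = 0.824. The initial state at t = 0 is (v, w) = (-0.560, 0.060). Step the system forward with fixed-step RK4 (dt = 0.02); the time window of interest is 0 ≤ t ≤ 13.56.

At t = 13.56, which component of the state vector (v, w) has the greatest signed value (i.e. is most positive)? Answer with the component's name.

t=0.000: state=(-0.560, 0.060)
step 1 (dt=0.02): k1=(0.291, 0.009), k2=(0.292, 0.010), k3=(0.292, 0.010), k4=(0.294, 0.010); state += dt/6·(k1+2k2+2k3+k4)
t=0.020: state=(-0.554, 0.060)
t=0.040: state=(-0.548, 0.060)
t=0.060: state=(-0.542, 0.061)
continuing one RK4 step at a time; state shown every 25 steps (Δt=0.5):
t=0.500: state=(-0.386, 0.067)
t=1.000: state=(-0.125, 0.080)
t=1.500: state=(0.289, 0.102)
t=2.000: state=(0.904, 0.138)
t=2.500: state=(1.532, 0.191)
t=3.000: state=(1.851, 0.257)
t=3.500: state=(1.933, 0.327)
t=4.000: state=(1.935, 0.395)
t=4.500: state=(1.917, 0.462)
t=5.000: state=(1.895, 0.527)
t=5.500: state=(1.870, 0.590)
t=6.000: state=(1.846, 0.650)
t=6.500: state=(1.821, 0.709)
t=7.000: state=(1.797, 0.765)
t=7.500: state=(1.772, 0.819)
t=8.000: state=(1.747, 0.872)
t=8.500: state=(1.722, 0.922)
t=9.000: state=(1.697, 0.971)
t=9.500: state=(1.671, 1.018)
t=10.000: state=(1.646, 1.063)
t=10.500: state=(1.620, 1.106)
t=11.000: state=(1.594, 1.147)
t=11.500: state=(1.568, 1.187)
t=12.000: state=(1.542, 1.225)
t=12.500: state=(1.515, 1.262)
t=13.000: state=(1.488, 1.297)
t=13.500: state=(1.460, 1.330)
t=13.560: state=(1.457, 1.334)
compare at T: v=1.457, w=1.334

largest component: v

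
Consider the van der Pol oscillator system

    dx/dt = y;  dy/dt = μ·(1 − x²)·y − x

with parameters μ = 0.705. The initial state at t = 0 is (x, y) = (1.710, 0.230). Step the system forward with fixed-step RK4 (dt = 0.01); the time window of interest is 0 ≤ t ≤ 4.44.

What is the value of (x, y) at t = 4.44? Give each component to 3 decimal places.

t=0.000: state=(1.710, 0.230)
step 1 (dt=0.01): k1=(0.230, -2.022), k2=(0.220, -2.010), k3=(0.220, -2.010), k4=(0.210, -1.998); state += dt/6·(k1+2k2+2k3+k4)
t=0.010: state=(1.712, 0.210)
t=0.020: state=(1.714, 0.190)
t=0.030: state=(1.716, 0.170)
continuing one RK4 step at a time; state shown every 20 steps (Δt=0.2):
t=0.200: state=(1.719, -0.126)
t=0.400: state=(1.665, -0.395)
t=0.600: state=(1.565, -0.605)
t=0.800: state=(1.426, -0.783)
t=1.000: state=(1.252, -0.954)
t=1.200: state=(1.043, -1.137)
t=1.400: state=(0.795, -1.348)
t=1.600: state=(0.502, -1.597)
t=1.800: state=(0.154, -1.879)
t=2.000: state=(-0.250, -2.151)
t=2.200: state=(-0.698, -2.296)
t=2.400: state=(-1.149, -2.153)
t=2.600: state=(-1.535, -1.661)
t=2.800: state=(-1.801, -0.990)
t=3.000: state=(-1.936, -0.378)
t=3.200: state=(-1.964, 0.069)
t=3.400: state=(-1.918, 0.369)
t=3.600: state=(-1.822, 0.575)
t=3.800: state=(-1.691, 0.734)
t=4.000: state=(-1.530, 0.875)
t=4.200: state=(-1.341, 1.021)
t=4.400: state=(-1.120, 1.187)
t=4.440: state=(-1.072, 1.224)

(x, y) = (-1.072, 1.224)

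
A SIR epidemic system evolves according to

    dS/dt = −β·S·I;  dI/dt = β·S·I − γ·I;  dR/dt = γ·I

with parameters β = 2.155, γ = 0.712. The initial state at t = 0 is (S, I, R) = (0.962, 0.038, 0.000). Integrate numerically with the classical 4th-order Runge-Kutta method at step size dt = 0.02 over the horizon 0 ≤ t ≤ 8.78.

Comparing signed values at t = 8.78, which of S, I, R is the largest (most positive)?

largest component: R

t=0.000: state=(0.962, 0.038, 0.000)
step 1 (dt=0.02): k1=(-0.079, 0.052, 0.027), k2=(-0.080, 0.052, 0.027), k3=(-0.080, 0.052, 0.027), k4=(-0.081, 0.053, 0.028); state += dt/6·(k1+2k2+2k3+k4)
t=0.020: state=(0.960, 0.039, 0.001)
t=0.040: state=(0.959, 0.040, 0.001)
t=0.060: state=(0.957, 0.041, 0.002)
continuing one RK4 step at a time; state shown every 25 steps (Δt=0.5):
t=0.500: state=(0.908, 0.073, 0.019)
t=1.000: state=(0.815, 0.130, 0.055)
t=1.500: state=(0.681, 0.205, 0.114)
t=2.000: state=(0.525, 0.275, 0.200)
t=2.500: state=(0.381, 0.313, 0.306)
t=3.000: state=(0.272, 0.311, 0.418)
t=3.500: state=(0.197, 0.279, 0.523)
t=4.000: state=(0.149, 0.235, 0.615)
t=4.500: state=(0.119, 0.190, 0.691)
t=5.000: state=(0.099, 0.150, 0.751)
t=5.500: state=(0.086, 0.116, 0.798)
t=6.000: state=(0.077, 0.089, 0.834)
t=6.500: state=(0.071, 0.067, 0.862)
t=7.000: state=(0.066, 0.051, 0.883)
t=7.500: state=(0.063, 0.038, 0.899)
t=8.000: state=(0.061, 0.028, 0.910)
t=8.500: state=(0.060, 0.021, 0.919)
t=8.780: state=(0.059, 0.018, 0.923)
compare at T: S=0.059, I=0.018, R=0.923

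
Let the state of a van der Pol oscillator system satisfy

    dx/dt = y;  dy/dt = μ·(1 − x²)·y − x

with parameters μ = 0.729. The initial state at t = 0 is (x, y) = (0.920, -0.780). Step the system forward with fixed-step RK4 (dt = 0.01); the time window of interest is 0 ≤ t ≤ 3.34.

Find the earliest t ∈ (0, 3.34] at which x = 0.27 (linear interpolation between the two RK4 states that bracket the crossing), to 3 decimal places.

t = 0.592

t=0.000: state=(0.920, -0.780)
step 1 (dt=0.01): k1=(-0.780, -1.007), k2=(-0.785, -1.008), k3=(-0.785, -1.008), k4=(-0.790, -1.009); state += dt/6·(k1+2k2+2k3+k4)
t=0.010: state=(0.912, -0.790)
t=0.020: state=(0.904, -0.800)
t=0.030: state=(0.896, -0.810)
continuing one RK4 step at a time; state shown every 20 steps (Δt=0.2):
t=0.200: state=(0.744, -0.986)
t=0.400: state=(0.524, -1.209)
t=0.590: state=(0.273, -1.438)
next step: t=0.600: state=(0.259, -1.451) — x has crossed 0.27
linear interpolation between t=0.590 (0.27314) and t=0.600 (0.25870) → t≈0.592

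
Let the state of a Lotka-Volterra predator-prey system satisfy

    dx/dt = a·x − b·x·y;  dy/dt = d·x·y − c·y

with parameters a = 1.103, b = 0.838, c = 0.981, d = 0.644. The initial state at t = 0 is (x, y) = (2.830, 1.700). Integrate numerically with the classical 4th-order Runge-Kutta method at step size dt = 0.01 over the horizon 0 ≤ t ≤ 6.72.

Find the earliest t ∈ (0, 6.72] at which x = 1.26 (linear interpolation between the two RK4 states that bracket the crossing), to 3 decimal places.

t=0.000: state=(2.830, 1.700)
step 1 (dt=0.01): k1=(-0.910, 1.431), k2=(-0.926, 1.432), k3=(-0.926, 1.432), k4=(-0.941, 1.432); state += dt/6·(k1+2k2+2k3+k4)
t=0.010: state=(2.821, 1.714)
t=0.020: state=(2.811, 1.729)
t=0.030: state=(2.801, 1.743)
continuing one RK4 step at a time; state shown every 25 steps (Δt=0.25):
t=0.250: state=(2.516, 2.050)
t=0.500: state=(2.092, 2.326)
t=0.750: state=(1.664, 2.462)
t=1.000: state=(1.308, 2.444)
t=1.040: state=(1.260, 2.429)
next step: t=1.050: state=(1.249, 2.425) — x has crossed 1.26
linear interpolation between t=1.040 (1.26022) and t=1.050 (1.24854) → t≈1.040

t = 1.040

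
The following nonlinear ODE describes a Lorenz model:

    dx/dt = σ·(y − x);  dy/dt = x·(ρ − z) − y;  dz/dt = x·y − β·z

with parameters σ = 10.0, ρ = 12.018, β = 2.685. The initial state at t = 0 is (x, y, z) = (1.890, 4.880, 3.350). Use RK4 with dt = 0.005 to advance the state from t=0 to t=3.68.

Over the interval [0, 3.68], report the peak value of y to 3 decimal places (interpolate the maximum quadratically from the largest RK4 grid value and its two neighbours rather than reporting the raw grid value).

max y = 10.376

t=0.000: state=(1.890, 4.880, 3.350)
step 1 (dt=0.005): k1=(29.900, 11.503, 0.228), k2=(29.440, 12.121, 0.648), k3=(29.467, 12.107, 0.643), k4=(29.032, 12.713, 1.062); state += dt/6·(k1+2k2+2k3+k4)
t=0.005: state=(2.037, 4.941, 3.353)
t=0.010: state=(2.180, 5.007, 3.361)
t=0.015: state=(2.320, 5.079, 3.372)
continuing one RK4 step at a time; state shown every 40 steps (Δt=0.2):
t=0.200: state=(7.084, 9.693, 7.632)
t=0.400: state=(8.356, 6.201, 16.546)
t=0.600: state=(3.340, 1.701, 12.505)
t=0.800: state=(2.094, 2.203, 7.976)
t=1.000: state=(3.244, 4.285, 5.960)
t=1.200: state=(6.218, 7.953, 8.219)
t=1.400: state=(7.774, 6.990, 14.289)
t=1.600: state=(4.654, 3.202, 12.885)
t=1.800: state=(3.286, 3.293, 9.256)
t=2.000: state=(4.277, 5.196, 7.832)
t=2.200: state=(6.452, 7.419, 10.157)
t=2.400: state=(6.720, 5.933, 13.374)
t=2.600: state=(4.710, 3.906, 11.881)
t=2.800: state=(4.112, 4.289, 9.531)
t=3.000: state=(5.138, 5.887, 9.214)
t=3.200: state=(6.413, 6.709, 11.368)
t=3.400: state=(5.913, 5.257, 12.523)
t=3.600: state=(4.745, 4.405, 11.087)
t=3.680: state=(4.584, 4.520, 10.430)
largest grid value and its neighbours: y(0.255)=10.37387, y(0.260)=10.37482, y(0.265)=10.36388
parabola through these three points peaks at t≈0.258 with y≈10.37587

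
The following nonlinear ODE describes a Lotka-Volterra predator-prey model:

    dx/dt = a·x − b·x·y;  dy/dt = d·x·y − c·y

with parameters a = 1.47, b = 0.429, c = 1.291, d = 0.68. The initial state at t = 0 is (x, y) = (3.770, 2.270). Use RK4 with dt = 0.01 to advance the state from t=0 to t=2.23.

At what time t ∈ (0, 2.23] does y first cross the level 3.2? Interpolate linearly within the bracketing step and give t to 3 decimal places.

t = 0.246

t=0.000: state=(3.770, 2.270)
step 1 (dt=0.01): k1=(1.871, 2.889), k2=(1.852, 2.922), k3=(1.851, 2.922), k4=(1.832, 2.955); state += dt/6·(k1+2k2+2k3+k4)
t=0.010: state=(3.789, 2.299)
t=0.020: state=(3.807, 2.329)
t=0.030: state=(3.824, 2.360)
continuing one RK4 step at a time; state shown every 10 steps (Δt=0.1):
t=0.100: state=(3.935, 2.593)
t=0.200: state=(4.045, 2.991)
t=0.240: state=(4.069, 3.172)
next step: t=0.250: state=(4.073, 3.219) — y has crossed 3.2
linear interpolation between t=0.240 (3.17172) and t=0.250 (3.21893) → t≈0.246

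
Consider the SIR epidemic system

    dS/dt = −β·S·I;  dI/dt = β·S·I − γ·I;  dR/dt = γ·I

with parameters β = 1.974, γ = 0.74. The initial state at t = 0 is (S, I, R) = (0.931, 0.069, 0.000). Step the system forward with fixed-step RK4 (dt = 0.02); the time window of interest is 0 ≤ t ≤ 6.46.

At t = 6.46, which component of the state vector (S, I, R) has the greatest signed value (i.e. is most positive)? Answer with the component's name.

t=0.000: state=(0.931, 0.069, 0.000)
step 1 (dt=0.02): k1=(-0.127, 0.076, 0.051), k2=(-0.128, 0.076, 0.052), k3=(-0.128, 0.076, 0.052), k4=(-0.129, 0.077, 0.052); state += dt/6·(k1+2k2+2k3+k4)
t=0.020: state=(0.928, 0.071, 0.001)
t=0.040: state=(0.926, 0.072, 0.002)
t=0.060: state=(0.923, 0.074, 0.003)
continuing one RK4 step at a time; state shown every 25 steps (Δt=0.5):
t=0.500: state=(0.851, 0.115, 0.034)
t=1.000: state=(0.738, 0.175, 0.087)
t=1.500: state=(0.603, 0.234, 0.163)
t=2.000: state=(0.468, 0.274, 0.258)
t=2.500: state=(0.355, 0.284, 0.362)
t=3.000: state=(0.270, 0.266, 0.464)
t=3.500: state=(0.211, 0.232, 0.557)
t=4.000: state=(0.171, 0.194, 0.636)
t=4.500: state=(0.144, 0.156, 0.700)
t=5.000: state=(0.125, 0.123, 0.752)
t=5.500: state=(0.113, 0.096, 0.792)
t=6.000: state=(0.104, 0.073, 0.823)
t=6.460: state=(0.098, 0.057, 0.845)
compare at T: S=0.098, I=0.057, R=0.845

largest component: R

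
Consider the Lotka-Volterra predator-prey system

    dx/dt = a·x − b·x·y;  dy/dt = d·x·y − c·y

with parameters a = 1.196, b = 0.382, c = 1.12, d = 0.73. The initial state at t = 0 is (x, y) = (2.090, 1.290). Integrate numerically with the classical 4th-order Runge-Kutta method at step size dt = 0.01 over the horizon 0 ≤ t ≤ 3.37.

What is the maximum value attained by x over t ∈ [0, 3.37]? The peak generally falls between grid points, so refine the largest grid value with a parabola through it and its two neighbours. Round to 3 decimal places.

t=0.000: state=(2.090, 1.290)
step 1 (dt=0.01): k1=(1.470, 0.523), k2=(1.473, 0.531), k3=(1.473, 0.531), k4=(1.476, 0.539); state += dt/6·(k1+2k2+2k3+k4)
t=0.010: state=(2.105, 1.295)
t=0.020: state=(2.120, 1.301)
t=0.030: state=(2.134, 1.306)
continuing one RK4 step at a time; state shown every 20 steps (Δt=0.2):
t=0.200: state=(2.394, 1.430)
t=0.400: state=(2.704, 1.659)
t=0.600: state=(2.988, 2.010)
t=0.800: state=(3.196, 2.527)
t=1.000: state=(3.261, 3.243)
t=1.200: state=(3.127, 4.143)
t=1.400: state=(2.789, 5.111)
t=1.600: state=(2.319, 5.936)
t=1.800: state=(1.832, 6.422)
t=2.000: state=(1.417, 6.500)
t=2.200: state=(1.105, 6.238)
t=2.400: state=(0.886, 5.760)
t=2.600: state=(0.741, 5.181)
t=2.800: state=(0.648, 4.581)
t=3.000: state=(0.593, 4.008)
t=3.200: state=(0.566, 3.485)
t=3.370: state=(0.561, 3.089)
largest grid value and its neighbours: x(0.960)=3.26236, x(0.970)=3.26271, x(0.980)=3.26258
parabola through these three points peaks at t≈0.972 with x≈3.26273

max x = 3.263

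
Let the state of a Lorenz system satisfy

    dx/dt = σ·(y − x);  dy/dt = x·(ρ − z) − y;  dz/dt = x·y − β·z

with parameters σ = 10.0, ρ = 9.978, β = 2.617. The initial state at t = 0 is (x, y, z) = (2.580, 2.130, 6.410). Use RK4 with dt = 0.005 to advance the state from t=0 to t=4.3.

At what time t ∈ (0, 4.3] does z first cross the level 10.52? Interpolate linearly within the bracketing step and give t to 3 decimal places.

t=0.000: state=(2.580, 2.130, 6.410)
step 1 (dt=0.005): k1=(-4.500, 7.075, -11.280), k2=(-4.211, 7.090, -11.184), k3=(-4.217, 7.092, -11.183), k4=(-3.935, 7.108, -11.087); state += dt/6·(k1+2k2+2k3+k4)
t=0.005: state=(2.559, 2.165, 6.354)
t=0.010: state=(2.541, 2.201, 6.299)
t=0.015: state=(2.525, 2.237, 6.245)
continuing one RK4 step at a time; state shown every 40 steps (Δt=0.2):
t=0.200: state=(3.132, 3.900, 5.076)
t=0.400: state=(5.264, 6.489, 6.555)
t=0.585: state=(6.757, 6.808, 10.484)
next step: t=0.590: state=(6.759, 6.756, 10.575) — z has crossed 10.52
linear interpolation between t=0.585 (10.48410) and t=0.590 (10.57550) → t≈0.587

t = 0.587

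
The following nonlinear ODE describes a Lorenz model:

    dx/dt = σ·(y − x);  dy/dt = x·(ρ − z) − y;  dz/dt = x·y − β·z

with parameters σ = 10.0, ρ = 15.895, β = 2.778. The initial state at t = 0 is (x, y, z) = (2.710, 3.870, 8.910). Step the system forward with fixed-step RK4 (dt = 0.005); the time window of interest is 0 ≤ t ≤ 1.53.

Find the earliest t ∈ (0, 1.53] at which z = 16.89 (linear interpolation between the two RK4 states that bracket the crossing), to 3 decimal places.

t = 0.347

t=0.000: state=(2.710, 3.870, 8.910)
step 1 (dt=0.005): k1=(11.600, 15.059, -14.264), k2=(11.686, 15.322, -13.950), k3=(11.691, 15.321, -13.949), k4=(11.781, 15.584, -13.632); state += dt/6·(k1+2k2+2k3+k4)
t=0.005: state=(2.768, 3.947, 8.840)
t=0.010: state=(2.828, 4.026, 8.774)
t=0.015: state=(2.888, 4.108, 8.710)
continuing one RK4 step at a time; state shown every 10 steps (Δt=0.05):
t=0.050: state=(3.346, 4.756, 8.364)
t=0.100: state=(4.139, 5.916, 8.212)
t=0.150: state=(5.132, 7.327, 8.583)
t=0.200: state=(6.324, 8.872, 9.647)
t=0.250: state=(7.634, 10.256, 11.540)
t=0.300: state=(8.851, 10.981, 14.184)
t=0.345: state=(9.590, 10.650, 16.790)
next step: t=0.350: state=(9.640, 10.547, 17.064) — z has crossed 16.89
linear interpolation between t=0.345 (16.78960) and t=0.350 (17.06408) → t≈0.347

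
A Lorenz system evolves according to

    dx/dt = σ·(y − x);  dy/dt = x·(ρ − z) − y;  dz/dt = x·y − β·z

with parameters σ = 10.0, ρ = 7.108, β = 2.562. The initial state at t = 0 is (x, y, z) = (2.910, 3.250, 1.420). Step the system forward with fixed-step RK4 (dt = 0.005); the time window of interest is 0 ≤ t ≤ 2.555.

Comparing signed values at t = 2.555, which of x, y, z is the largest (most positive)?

largest component: z

t=0.000: state=(2.910, 3.250, 1.420)
step 1 (dt=0.005): k1=(3.400, 13.302, 5.819), k2=(3.648, 13.275, 5.907), k3=(3.641, 13.278, 5.908), k4=(3.882, 13.253, 5.997); state += dt/6·(k1+2k2+2k3+k4)
t=0.005: state=(2.928, 3.316, 1.450)
t=0.010: state=(2.949, 3.383, 1.480)
t=0.015: state=(2.972, 3.449, 1.511)
continuing one RK4 step at a time; state shown every 20 steps (Δt=0.1):
t=0.100: state=(3.609, 4.564, 2.225)
t=0.200: state=(4.673, 5.779, 3.643)
t=0.300: state=(5.660, 6.435, 5.674)
t=0.400: state=(6.056, 6.020, 7.697)
t=0.500: state=(5.592, 4.758, 8.763)
t=0.600: state=(4.581, 3.496, 8.617)
t=0.700: state=(3.585, 2.729, 7.763)
t=0.800: state=(2.912, 2.424, 6.727)
t=0.900: state=(2.589, 2.418, 5.783)
t=1.000: state=(2.541, 2.605, 5.037)
t=1.100: state=(2.698, 2.939, 4.536)
t=1.200: state=(3.013, 3.395, 4.308)
t=1.300: state=(3.448, 3.927, 4.382)
t=1.400: state=(3.947, 4.451, 4.769)
t=1.500: state=(4.418, 4.833, 5.422)
t=1.600: state=(4.736, 4.938, 6.192)
t=1.700: state=(4.800, 4.725, 6.844)
t=1.800: state=(4.604, 4.305, 7.176)
t=1.900: state=(4.248, 3.861, 7.144)
t=2.000: state=(3.875, 3.532, 6.844)
t=2.100: state=(3.587, 3.362, 6.422)
t=2.200: state=(3.431, 3.343, 6.000)
t=2.300: state=(3.407, 3.443, 5.662)
t=2.400: state=(3.494, 3.627, 5.456)
t=2.500: state=(3.662, 3.858, 5.405)
t=2.555: state=(3.775, 3.987, 5.443)
compare at T: x=3.775, y=3.987, z=5.443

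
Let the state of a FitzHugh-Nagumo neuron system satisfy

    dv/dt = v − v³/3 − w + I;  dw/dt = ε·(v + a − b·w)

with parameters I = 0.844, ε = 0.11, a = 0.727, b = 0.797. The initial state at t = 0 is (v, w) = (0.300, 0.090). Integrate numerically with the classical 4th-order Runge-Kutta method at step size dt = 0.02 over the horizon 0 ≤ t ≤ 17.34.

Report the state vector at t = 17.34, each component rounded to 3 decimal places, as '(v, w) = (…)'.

t=0.000: state=(0.300, 0.090)
step 1 (dt=0.02): k1=(1.045, 0.105), k2=(1.053, 0.106), k3=(1.053, 0.106), k4=(1.062, 0.107); state += dt/6·(k1+2k2+2k3+k4)
t=0.020: state=(0.321, 0.092)
t=0.040: state=(0.342, 0.094)
t=0.060: state=(0.364, 0.096)
continuing one RK4 step at a time; state shown every 50 steps (Δt=1):
t=1.000: state=(1.519, 0.256)
t=2.000: state=(1.878, 0.499)
t=3.000: state=(1.824, 0.729)
t=4.000: state=(1.734, 0.932)
t=5.000: state=(1.641, 1.108)
t=6.000: state=(1.544, 1.259)
t=7.000: state=(1.444, 1.387)
t=8.000: state=(1.338, 1.494)
t=9.000: state=(1.222, 1.580)
t=10.000: state=(1.091, 1.646)
t=11.000: state=(0.929, 1.691)
t=12.000: state=(0.704, 1.712)
t=13.000: state=(0.312, 1.700)
t=14.000: state=(-0.578, 1.626)
t=15.000: state=(-1.739, 1.436)
t=16.000: state=(-1.901, 1.195)
t=17.000: state=(-1.831, 0.975)
t=17.340: state=(-1.802, 0.906)

(v, w) = (-1.802, 0.906)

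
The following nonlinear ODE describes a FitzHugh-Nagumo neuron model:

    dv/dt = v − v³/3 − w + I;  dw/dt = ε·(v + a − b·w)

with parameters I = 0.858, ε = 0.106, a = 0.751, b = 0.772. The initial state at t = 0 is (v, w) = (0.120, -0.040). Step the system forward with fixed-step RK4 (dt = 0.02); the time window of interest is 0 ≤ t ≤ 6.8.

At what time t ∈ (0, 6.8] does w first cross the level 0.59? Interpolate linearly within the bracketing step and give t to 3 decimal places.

t=0.000: state=(0.120, -0.040)
step 1 (dt=0.02): k1=(1.017, 0.096), k2=(1.026, 0.097), k3=(1.027, 0.097), k4=(1.036, 0.098); state += dt/6·(k1+2k2+2k3+k4)
t=0.020: state=(0.141, -0.038)
t=0.040: state=(0.161, -0.036)
t=0.060: state=(0.183, -0.034)
continuing one RK4 step at a time; state shown every 25 steps (Δt=0.5):
t=0.500: state=(0.743, 0.022)
t=1.000: state=(1.443, 0.118)
t=1.500: state=(1.831, 0.239)
t=2.000: state=(1.924, 0.367)
t=2.500: state=(1.915, 0.491)
t=2.900: state=(1.887, 0.586)
next step: t=2.920: state=(1.885, 0.590) — w has crossed 0.59
linear interpolation between t=2.900 (0.58555) and t=2.920 (0.59018) → t≈2.919

t = 2.919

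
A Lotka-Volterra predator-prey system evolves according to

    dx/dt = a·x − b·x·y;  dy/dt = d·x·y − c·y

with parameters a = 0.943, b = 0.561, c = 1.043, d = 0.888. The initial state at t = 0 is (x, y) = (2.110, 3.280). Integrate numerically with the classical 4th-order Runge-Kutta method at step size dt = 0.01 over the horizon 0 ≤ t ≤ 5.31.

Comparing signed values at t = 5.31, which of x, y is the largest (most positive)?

largest component: x

t=0.000: state=(2.110, 3.280)
step 1 (dt=0.01): k1=(-1.893, 2.725), k2=(-1.900, 2.708), k3=(-1.900, 2.708), k4=(-1.908, 2.691); state += dt/6·(k1+2k2+2k3+k4)
t=0.010: state=(2.091, 3.307)
t=0.020: state=(2.072, 3.334)
t=0.030: state=(2.053, 3.360)
continuing one RK4 step at a time; state shown every 20 steps (Δt=0.2):
t=0.200: state=(1.715, 3.740)
t=0.400: state=(1.340, 3.980)
t=0.600: state=(1.033, 3.984)
t=0.800: state=(0.805, 3.803)
t=1.000: state=(0.645, 3.508)
t=1.200: state=(0.535, 3.160)
t=1.400: state=(0.463, 2.801)
t=1.600: state=(0.416, 2.458)
t=1.800: state=(0.388, 2.142)
t=2.000: state=(0.375, 1.860)
t=2.200: state=(0.372, 1.613)
t=2.400: state=(0.380, 1.400)
t=2.600: state=(0.396, 1.217)
t=2.800: state=(0.421, 1.062)
t=3.000: state=(0.455, 0.932)
t=3.200: state=(0.498, 0.823)
t=3.400: state=(0.551, 0.733)
t=3.600: state=(0.615, 0.660)
t=3.800: state=(0.692, 0.602)
t=4.000: state=(0.784, 0.557)
t=4.200: state=(0.891, 0.524)
t=4.400: state=(1.016, 0.504)
t=4.600: state=(1.160, 0.496)
t=4.800: state=(1.324, 0.502)
t=5.000: state=(1.510, 0.524)
t=5.200: state=(1.716, 0.566)
t=5.310: state=(1.836, 0.600)
compare at T: x=1.836, y=0.600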